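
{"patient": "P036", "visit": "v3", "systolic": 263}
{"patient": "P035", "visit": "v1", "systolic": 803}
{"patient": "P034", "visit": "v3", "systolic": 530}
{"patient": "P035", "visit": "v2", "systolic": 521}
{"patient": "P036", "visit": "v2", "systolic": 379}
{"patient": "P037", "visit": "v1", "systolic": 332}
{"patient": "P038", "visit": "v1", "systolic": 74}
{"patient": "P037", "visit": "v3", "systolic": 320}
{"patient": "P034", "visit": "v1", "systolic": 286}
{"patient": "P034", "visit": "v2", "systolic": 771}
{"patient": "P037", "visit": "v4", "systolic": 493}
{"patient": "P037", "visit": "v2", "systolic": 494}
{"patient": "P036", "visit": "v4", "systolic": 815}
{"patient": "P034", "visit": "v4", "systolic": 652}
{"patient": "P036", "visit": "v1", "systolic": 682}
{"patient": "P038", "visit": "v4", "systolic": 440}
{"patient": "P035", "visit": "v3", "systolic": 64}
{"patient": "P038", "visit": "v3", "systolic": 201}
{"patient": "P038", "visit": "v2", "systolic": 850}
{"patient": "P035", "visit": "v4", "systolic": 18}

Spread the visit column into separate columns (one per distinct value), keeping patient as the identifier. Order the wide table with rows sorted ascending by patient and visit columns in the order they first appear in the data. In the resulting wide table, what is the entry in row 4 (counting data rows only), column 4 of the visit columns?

493

With rows sorted ascending by patient, row 4 is patient=P037. visit columns in first-appearance order: v3, v1, v2, v4; column 4 is v4.
Long rows with patient=P037, visit=v4: systolic = 493.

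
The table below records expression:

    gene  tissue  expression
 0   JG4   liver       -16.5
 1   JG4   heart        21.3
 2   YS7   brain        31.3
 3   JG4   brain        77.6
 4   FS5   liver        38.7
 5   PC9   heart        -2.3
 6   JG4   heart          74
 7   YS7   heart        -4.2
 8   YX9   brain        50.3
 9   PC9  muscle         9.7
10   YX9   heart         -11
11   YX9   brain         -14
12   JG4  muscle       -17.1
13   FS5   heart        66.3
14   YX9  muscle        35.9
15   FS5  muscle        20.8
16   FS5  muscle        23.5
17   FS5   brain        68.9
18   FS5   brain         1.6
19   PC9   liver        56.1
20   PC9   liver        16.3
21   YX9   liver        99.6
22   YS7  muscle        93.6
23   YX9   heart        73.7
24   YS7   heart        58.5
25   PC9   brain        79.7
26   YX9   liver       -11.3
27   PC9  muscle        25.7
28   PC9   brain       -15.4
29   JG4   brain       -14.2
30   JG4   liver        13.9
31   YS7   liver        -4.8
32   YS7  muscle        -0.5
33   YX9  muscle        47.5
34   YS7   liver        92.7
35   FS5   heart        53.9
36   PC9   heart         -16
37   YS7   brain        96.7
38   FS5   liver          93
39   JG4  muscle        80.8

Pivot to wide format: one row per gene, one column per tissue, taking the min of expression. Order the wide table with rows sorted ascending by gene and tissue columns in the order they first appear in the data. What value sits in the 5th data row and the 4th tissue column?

With rows sorted ascending by gene, row 5 is gene=YX9. tissue columns in first-appearance order: liver, heart, brain, muscle; column 4 is muscle.
Long rows with gene=YX9, tissue=muscle: min(35.9, 47.5) = 35.9.

35.9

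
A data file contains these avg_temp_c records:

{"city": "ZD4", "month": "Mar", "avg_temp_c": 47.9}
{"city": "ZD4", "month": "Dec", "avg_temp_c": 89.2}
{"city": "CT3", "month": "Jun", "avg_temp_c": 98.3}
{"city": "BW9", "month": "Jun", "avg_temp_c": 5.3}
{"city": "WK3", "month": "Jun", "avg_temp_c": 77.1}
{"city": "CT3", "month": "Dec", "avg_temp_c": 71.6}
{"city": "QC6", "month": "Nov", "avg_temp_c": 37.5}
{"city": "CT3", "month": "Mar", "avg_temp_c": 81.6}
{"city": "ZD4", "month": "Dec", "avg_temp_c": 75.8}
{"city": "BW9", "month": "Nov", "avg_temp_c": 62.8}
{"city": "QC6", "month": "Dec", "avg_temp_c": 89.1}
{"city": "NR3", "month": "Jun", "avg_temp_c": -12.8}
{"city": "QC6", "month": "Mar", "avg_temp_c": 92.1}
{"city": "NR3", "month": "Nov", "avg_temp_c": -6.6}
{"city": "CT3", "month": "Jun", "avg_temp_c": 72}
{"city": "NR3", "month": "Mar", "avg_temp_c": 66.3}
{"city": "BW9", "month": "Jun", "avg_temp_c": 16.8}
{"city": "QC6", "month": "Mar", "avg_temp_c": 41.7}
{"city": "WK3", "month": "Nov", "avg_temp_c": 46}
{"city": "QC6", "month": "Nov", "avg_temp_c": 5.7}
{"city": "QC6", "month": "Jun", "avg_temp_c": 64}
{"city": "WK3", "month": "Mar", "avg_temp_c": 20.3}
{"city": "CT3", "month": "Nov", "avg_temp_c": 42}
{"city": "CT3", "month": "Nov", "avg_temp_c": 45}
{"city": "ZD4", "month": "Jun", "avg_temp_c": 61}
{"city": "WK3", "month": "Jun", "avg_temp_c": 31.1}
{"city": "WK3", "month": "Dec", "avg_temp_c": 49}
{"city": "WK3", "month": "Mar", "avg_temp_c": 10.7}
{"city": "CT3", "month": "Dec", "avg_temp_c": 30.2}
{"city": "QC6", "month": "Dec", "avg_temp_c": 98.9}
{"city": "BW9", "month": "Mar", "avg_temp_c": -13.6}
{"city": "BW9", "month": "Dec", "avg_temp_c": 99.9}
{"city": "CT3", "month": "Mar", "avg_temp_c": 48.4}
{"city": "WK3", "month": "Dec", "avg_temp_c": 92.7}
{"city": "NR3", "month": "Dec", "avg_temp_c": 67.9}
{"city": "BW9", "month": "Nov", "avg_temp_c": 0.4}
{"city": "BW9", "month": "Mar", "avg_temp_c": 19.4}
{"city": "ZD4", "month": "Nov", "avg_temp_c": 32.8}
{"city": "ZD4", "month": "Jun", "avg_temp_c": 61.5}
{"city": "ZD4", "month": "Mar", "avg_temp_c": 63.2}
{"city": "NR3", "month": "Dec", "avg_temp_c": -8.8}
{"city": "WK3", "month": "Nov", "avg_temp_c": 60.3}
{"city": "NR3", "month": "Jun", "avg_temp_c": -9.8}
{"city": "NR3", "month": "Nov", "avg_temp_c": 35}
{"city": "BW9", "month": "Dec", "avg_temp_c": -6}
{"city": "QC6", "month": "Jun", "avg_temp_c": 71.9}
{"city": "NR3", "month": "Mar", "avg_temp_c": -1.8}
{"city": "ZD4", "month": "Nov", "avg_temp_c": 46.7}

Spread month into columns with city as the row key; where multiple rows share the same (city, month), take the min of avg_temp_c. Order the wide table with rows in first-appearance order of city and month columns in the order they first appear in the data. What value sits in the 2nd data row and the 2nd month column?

With rows in first-appearance order of city, row 2 is city=CT3. month columns in first-appearance order: Mar, Dec, Jun, Nov; column 2 is Dec.
Long rows with city=CT3, month=Dec: min(71.6, 30.2) = 30.2.

30.2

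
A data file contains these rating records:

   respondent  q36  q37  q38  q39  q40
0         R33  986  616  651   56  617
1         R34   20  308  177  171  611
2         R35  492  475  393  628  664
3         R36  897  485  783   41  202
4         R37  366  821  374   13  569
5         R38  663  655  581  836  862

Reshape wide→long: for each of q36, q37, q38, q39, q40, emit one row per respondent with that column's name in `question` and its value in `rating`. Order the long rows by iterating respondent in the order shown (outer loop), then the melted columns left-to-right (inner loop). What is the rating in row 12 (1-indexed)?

30 rows total (6 × 5). Row 12: index ⌊(12-1)/5⌋ = 2 into respondent → R35; (12-1) mod 5 = 1 into the melted columns → q37.
So row 12 is (R35, q37, 475); rating = 475.

475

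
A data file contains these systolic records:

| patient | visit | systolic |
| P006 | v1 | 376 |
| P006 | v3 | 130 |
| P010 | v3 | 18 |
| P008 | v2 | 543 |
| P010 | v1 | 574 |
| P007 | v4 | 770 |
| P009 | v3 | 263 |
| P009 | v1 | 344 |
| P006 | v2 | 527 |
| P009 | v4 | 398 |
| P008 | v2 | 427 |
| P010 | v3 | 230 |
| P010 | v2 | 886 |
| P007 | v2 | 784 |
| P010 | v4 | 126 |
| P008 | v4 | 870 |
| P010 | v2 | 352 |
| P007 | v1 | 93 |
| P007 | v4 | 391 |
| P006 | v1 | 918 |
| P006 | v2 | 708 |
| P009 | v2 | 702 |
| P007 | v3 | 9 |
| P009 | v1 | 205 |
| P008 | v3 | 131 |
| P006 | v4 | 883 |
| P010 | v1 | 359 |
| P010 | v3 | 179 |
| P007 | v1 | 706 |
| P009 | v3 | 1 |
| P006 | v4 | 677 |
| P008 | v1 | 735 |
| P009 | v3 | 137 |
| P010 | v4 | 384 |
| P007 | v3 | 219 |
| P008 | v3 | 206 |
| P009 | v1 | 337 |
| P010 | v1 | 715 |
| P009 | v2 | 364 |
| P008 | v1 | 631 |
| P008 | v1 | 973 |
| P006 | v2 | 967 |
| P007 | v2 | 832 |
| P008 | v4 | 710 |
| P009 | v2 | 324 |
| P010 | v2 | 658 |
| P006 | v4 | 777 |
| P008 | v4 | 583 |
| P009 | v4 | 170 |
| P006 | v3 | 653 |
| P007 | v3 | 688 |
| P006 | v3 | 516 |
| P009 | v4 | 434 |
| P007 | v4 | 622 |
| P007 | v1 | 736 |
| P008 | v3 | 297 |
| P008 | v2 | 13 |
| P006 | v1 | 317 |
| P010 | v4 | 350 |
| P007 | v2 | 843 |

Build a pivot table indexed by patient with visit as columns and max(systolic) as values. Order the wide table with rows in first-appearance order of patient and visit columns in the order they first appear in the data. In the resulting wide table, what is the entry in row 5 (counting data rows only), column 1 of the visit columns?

With rows in first-appearance order of patient, row 5 is patient=P009. visit columns in first-appearance order: v1, v3, v2, v4; column 1 is v1.
Long rows with patient=P009, visit=v1: max(344, 205, 337) = 344.

344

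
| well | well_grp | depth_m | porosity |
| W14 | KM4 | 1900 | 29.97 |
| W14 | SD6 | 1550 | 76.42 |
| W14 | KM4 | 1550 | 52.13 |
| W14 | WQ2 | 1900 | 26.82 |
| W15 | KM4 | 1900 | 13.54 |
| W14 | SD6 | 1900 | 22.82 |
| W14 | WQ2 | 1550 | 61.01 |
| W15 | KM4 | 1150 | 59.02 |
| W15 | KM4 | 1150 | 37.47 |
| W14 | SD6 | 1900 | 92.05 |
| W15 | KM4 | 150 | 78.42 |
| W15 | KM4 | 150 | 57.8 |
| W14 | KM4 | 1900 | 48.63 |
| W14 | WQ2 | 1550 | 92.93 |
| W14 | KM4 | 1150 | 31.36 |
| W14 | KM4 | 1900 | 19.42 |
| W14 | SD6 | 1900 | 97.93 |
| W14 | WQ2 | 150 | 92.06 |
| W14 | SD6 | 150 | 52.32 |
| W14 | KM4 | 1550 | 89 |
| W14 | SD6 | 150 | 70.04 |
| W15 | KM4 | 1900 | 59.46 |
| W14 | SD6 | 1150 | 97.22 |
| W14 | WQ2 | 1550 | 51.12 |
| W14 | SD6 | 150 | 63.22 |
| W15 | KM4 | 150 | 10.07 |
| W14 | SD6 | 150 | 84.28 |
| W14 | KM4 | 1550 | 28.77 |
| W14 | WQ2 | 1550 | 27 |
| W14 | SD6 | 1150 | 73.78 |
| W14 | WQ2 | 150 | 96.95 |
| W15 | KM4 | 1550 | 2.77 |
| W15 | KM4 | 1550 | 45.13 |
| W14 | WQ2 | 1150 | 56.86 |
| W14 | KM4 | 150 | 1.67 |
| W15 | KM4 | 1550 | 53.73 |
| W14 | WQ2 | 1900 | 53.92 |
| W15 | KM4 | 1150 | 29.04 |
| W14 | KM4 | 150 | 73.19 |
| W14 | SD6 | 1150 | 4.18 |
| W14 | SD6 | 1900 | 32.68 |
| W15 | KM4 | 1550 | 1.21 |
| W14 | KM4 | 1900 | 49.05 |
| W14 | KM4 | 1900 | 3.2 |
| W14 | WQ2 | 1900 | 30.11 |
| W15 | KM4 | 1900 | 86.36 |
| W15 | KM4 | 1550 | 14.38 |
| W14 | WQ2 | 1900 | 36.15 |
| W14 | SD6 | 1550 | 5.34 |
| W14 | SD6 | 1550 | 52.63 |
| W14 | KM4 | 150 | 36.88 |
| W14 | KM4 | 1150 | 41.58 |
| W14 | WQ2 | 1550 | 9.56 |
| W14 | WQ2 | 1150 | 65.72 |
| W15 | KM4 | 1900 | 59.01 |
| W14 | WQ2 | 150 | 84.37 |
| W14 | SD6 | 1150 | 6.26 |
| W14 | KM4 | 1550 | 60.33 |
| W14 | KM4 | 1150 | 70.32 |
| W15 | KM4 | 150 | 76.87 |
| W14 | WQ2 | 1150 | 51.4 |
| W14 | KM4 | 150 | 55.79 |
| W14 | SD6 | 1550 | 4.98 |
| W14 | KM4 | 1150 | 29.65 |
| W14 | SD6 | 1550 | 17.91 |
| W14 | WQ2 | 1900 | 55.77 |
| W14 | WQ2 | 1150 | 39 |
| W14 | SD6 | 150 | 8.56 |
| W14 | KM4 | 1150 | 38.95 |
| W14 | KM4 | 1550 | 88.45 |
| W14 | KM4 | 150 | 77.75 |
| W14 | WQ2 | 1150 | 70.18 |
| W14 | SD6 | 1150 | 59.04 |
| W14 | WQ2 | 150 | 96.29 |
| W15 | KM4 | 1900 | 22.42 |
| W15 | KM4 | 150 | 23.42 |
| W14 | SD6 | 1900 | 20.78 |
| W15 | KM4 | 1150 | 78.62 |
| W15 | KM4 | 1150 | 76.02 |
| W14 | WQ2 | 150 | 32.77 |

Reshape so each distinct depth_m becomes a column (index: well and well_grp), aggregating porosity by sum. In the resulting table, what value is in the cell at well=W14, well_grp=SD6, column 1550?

Rows with well=W14, well_grp=SD6 and depth_m=1550: porosity values are 76.42, 5.34, 52.63, 4.98, 17.91.
76.42 + 5.34 + 52.63 + 4.98 + 17.91 = 157.28.

157.28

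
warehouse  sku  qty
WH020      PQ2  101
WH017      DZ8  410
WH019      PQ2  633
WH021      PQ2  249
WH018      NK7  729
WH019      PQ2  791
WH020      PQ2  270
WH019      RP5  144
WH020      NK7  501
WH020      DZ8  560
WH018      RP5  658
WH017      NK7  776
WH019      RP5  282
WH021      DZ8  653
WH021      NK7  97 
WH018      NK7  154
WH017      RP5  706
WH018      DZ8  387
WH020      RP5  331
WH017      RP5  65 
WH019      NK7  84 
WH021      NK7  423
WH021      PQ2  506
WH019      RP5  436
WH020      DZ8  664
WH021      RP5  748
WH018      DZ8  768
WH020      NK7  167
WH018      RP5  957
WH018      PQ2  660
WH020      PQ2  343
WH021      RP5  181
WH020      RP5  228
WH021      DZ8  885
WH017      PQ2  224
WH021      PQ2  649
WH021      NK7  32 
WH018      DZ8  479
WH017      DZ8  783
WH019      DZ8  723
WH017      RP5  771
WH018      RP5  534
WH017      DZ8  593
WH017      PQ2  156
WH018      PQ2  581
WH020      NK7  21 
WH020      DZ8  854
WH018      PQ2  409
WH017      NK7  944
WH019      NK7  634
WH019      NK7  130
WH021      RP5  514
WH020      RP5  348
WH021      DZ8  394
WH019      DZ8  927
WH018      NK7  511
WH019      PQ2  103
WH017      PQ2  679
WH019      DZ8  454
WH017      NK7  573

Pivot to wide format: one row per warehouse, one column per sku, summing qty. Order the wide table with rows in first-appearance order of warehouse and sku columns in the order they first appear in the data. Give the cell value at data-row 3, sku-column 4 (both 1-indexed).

With rows in first-appearance order of warehouse, row 3 is warehouse=WH019. sku columns in first-appearance order: PQ2, DZ8, NK7, RP5; column 4 is RP5.
Long rows with warehouse=WH019, sku=RP5: 144 + 282 + 436 = 862.

862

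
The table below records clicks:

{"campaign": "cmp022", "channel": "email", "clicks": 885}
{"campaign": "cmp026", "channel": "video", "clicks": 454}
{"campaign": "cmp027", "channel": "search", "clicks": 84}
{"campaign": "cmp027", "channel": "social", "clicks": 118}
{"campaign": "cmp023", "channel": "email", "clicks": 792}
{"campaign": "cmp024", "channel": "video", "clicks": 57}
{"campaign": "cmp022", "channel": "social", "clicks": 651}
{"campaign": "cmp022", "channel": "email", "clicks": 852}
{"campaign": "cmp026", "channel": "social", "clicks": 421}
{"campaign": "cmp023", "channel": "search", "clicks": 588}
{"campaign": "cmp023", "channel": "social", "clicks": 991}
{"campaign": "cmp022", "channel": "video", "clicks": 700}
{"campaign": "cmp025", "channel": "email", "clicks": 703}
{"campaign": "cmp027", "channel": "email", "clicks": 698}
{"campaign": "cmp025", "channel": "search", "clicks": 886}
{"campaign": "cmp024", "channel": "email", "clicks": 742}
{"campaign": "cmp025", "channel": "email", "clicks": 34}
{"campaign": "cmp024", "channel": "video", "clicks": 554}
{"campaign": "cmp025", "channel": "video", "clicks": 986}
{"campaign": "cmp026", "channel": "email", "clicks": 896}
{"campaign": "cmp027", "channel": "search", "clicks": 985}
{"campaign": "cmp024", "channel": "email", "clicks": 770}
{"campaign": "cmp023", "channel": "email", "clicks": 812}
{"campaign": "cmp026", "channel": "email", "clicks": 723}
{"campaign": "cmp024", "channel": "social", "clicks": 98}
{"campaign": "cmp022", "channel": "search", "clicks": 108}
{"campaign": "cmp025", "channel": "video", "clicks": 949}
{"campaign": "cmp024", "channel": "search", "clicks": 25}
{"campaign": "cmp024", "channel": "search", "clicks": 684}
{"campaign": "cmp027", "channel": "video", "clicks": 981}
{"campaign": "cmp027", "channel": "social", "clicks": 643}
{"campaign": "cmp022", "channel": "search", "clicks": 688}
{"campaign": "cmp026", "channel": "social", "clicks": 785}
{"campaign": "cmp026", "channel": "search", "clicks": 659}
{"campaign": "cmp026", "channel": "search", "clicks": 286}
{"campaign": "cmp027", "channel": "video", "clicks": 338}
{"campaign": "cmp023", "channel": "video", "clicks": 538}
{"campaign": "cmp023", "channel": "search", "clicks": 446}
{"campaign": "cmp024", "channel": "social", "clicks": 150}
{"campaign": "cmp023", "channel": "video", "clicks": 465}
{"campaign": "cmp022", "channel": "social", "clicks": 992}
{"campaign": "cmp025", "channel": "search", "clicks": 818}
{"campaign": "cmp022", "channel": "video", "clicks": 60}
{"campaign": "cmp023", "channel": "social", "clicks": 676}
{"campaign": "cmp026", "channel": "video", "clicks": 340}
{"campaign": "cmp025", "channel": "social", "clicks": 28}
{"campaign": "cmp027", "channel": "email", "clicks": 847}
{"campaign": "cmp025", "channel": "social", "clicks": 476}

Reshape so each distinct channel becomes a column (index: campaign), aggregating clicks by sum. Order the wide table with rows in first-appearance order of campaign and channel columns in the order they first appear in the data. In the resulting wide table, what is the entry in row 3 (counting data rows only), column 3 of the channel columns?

With rows in first-appearance order of campaign, row 3 is campaign=cmp027. channel columns in first-appearance order: email, video, search, social; column 3 is search.
Long rows with campaign=cmp027, channel=search: 84 + 985 = 1069.

1069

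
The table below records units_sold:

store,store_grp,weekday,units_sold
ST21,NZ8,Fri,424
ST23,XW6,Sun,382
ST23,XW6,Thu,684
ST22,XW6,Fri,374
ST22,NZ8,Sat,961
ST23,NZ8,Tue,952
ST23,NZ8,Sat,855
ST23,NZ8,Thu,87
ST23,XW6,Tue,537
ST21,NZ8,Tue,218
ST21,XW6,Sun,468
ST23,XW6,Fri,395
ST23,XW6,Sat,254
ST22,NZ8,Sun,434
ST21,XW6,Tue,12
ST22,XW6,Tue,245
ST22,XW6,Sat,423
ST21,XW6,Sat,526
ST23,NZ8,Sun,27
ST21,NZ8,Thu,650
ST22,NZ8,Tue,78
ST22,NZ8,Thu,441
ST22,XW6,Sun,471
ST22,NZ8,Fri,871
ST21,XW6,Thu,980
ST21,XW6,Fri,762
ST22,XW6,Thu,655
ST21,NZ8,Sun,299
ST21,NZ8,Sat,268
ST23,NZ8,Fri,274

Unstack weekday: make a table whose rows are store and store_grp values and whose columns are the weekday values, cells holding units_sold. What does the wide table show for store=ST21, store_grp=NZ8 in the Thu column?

Wide layout: rows indexed by store and store_grp, columns are the 5 distinct weekday values (Fri, Sun, Thu, Sat, Tue).
Cell (store=ST21, store_grp=NZ8, weekday=Thu) draws from the long row where store=ST21, store_grp=NZ8 and weekday=Thu, which has units_sold=650.

650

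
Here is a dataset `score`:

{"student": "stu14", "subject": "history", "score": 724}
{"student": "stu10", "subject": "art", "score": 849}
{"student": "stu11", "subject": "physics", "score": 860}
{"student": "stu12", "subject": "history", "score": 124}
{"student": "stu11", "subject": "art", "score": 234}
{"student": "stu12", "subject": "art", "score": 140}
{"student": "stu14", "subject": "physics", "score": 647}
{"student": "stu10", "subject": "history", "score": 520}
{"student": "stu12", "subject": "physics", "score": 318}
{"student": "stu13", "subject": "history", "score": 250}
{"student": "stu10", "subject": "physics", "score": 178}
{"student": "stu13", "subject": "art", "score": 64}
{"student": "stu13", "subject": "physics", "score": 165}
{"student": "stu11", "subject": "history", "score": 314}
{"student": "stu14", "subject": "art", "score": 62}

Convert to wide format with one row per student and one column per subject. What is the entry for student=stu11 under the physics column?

860

Wide layout: rows indexed by student, columns are the 3 distinct subject values (history, art, physics).
Cell (student=stu11, subject=physics) draws from the long row where student=stu11 and subject=physics, which has score=860.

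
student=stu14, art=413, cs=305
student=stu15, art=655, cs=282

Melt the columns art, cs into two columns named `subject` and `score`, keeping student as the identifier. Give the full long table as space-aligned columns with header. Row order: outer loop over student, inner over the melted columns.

student  subject  score
stu14    art      413  
stu14    cs       305  
stu15    art      655  
stu15    cs       282  

Each (student, column) pair becomes one row: 2 × 2 = 4 rows.
For example, (stu14, art) → score=413.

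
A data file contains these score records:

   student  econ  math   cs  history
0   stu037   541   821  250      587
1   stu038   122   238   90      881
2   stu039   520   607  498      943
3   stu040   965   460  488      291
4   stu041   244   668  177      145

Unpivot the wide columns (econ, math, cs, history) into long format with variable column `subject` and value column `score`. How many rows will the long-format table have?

5 student values × 4 melted columns = 20 rows.

20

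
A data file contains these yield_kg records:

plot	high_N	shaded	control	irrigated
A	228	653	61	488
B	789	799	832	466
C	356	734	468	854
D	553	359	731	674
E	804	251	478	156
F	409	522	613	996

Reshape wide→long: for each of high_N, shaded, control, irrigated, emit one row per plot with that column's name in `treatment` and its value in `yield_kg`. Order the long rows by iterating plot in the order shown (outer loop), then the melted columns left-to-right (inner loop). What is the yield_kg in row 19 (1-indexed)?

478

24 rows total (6 × 4). Row 19: index ⌊(19-1)/4⌋ = 4 into plot → E; (19-1) mod 4 = 2 into the melted columns → control.
So row 19 is (E, control, 478); yield_kg = 478.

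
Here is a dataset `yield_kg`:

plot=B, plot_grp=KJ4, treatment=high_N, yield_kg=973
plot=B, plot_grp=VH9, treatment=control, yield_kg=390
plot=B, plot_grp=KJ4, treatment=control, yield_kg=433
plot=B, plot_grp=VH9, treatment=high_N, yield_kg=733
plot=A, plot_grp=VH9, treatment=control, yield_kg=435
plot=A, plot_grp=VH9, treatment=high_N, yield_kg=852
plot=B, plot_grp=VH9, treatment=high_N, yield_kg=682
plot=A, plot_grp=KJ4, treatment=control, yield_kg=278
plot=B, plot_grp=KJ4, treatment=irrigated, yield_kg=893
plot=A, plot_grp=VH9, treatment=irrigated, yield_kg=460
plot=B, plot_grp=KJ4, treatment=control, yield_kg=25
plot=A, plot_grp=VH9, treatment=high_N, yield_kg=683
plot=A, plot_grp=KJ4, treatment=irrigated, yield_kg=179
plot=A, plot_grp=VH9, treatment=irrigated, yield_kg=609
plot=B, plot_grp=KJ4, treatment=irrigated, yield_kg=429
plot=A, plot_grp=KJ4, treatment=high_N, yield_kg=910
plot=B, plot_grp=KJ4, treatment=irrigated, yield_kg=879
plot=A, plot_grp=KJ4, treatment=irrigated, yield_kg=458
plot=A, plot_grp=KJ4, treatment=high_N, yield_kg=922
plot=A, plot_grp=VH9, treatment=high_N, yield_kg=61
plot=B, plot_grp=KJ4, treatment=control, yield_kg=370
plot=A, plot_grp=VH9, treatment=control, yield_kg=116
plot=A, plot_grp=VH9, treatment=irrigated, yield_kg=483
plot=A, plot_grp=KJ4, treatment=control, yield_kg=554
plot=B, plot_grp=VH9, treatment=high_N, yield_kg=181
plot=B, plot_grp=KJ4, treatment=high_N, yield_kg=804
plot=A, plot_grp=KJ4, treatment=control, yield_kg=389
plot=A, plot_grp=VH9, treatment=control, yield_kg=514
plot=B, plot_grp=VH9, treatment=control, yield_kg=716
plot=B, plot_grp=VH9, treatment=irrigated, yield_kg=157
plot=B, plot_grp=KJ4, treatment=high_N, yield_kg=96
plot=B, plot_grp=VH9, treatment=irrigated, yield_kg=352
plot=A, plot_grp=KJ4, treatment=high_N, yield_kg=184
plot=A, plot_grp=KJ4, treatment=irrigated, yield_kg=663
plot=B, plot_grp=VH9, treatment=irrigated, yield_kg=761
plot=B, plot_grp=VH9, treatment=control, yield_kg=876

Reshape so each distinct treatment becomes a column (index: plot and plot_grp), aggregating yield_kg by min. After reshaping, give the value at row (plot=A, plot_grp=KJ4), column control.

278

Rows with plot=A, plot_grp=KJ4 and treatment=control: yield_kg values are 278, 554, 389.
min(278, 554, 389) = 278.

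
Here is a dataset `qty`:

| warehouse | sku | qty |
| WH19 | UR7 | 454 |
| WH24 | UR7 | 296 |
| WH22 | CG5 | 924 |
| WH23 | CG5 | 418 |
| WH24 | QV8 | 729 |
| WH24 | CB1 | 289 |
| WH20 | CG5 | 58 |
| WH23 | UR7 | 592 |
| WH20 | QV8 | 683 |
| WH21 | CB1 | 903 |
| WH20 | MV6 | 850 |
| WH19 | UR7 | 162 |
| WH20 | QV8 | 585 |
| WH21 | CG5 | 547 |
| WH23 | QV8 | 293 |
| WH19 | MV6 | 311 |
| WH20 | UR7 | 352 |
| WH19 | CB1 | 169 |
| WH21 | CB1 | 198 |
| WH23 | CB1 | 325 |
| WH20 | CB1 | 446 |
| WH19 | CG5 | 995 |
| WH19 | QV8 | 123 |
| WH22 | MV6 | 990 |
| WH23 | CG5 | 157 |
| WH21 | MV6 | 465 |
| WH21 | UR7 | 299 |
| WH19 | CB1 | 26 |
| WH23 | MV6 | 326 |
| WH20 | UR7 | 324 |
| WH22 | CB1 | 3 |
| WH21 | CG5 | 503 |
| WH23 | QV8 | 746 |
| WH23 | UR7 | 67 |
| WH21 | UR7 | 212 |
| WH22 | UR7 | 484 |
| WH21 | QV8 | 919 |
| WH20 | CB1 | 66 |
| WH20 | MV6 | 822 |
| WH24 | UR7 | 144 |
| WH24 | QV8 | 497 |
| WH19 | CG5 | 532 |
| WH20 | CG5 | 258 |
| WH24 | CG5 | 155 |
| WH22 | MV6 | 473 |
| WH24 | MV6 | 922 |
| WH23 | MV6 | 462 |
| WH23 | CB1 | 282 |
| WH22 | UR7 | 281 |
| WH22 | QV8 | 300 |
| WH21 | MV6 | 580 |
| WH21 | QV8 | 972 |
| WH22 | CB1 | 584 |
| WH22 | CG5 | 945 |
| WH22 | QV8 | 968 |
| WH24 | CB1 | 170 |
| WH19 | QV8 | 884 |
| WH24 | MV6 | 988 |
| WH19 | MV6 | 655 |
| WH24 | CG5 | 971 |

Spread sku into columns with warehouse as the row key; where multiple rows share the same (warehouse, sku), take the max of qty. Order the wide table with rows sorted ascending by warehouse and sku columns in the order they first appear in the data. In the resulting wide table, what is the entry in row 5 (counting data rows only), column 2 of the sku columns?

With rows sorted ascending by warehouse, row 5 is warehouse=WH23. sku columns in first-appearance order: UR7, CG5, QV8, CB1, MV6; column 2 is CG5.
Long rows with warehouse=WH23, sku=CG5: max(418, 157) = 418.

418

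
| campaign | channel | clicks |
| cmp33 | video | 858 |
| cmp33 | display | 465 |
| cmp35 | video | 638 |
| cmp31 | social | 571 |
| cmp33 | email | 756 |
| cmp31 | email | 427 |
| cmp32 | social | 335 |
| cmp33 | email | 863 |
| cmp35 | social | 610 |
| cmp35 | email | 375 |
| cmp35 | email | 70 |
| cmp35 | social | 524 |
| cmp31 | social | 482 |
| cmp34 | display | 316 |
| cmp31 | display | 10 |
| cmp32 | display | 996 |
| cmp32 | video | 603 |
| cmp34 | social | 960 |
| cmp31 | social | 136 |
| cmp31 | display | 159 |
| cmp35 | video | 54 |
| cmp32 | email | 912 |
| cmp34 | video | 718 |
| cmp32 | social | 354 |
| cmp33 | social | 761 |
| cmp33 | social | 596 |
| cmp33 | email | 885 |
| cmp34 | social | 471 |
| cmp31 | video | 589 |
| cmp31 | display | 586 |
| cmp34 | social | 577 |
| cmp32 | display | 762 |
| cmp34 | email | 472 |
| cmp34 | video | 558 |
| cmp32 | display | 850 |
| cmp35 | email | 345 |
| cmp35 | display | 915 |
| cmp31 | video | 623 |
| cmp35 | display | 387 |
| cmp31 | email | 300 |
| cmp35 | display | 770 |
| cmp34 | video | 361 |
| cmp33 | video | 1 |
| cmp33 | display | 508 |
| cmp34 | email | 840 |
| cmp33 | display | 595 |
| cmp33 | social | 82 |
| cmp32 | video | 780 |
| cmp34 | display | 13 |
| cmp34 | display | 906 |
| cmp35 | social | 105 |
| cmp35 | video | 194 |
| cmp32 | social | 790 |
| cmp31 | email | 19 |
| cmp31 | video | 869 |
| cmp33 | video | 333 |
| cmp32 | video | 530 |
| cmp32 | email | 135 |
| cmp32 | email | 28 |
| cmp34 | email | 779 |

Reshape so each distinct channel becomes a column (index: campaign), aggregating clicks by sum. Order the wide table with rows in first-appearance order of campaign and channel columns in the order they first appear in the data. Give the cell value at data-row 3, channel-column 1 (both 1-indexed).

With rows in first-appearance order of campaign, row 3 is campaign=cmp31. channel columns in first-appearance order: video, display, social, email; column 1 is video.
Long rows with campaign=cmp31, channel=video: 589 + 623 + 869 = 2081.

2081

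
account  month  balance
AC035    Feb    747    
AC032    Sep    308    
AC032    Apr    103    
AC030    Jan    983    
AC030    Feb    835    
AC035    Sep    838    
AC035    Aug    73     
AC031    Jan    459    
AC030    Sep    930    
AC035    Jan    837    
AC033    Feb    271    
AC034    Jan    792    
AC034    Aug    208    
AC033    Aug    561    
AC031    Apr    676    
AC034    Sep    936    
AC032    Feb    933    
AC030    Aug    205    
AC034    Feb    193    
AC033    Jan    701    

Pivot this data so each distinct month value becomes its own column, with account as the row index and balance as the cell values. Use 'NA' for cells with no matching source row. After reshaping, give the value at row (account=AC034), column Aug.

208

The long row with account=AC034, month=Aug has balance=208.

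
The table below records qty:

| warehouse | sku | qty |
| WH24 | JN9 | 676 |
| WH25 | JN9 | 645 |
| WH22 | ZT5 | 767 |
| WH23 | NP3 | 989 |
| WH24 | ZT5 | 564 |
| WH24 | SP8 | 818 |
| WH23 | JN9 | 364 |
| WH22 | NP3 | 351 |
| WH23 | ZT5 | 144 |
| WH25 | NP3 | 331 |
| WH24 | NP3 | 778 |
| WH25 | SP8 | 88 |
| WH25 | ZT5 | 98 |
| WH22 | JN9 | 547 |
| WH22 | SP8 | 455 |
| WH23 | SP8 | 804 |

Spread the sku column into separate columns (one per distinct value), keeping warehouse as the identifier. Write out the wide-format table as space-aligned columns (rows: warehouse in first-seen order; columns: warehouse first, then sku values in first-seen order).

Columns: warehouse plus the 4 distinct sku values (JN9, ZT5, NP3, SP8).
For example, row WH24 column JN9 takes qty=676 from the long row (WH24, JN9).

warehouse  JN9  ZT5  NP3  SP8
WH24       676  564  778  818
WH25       645  98   331  88 
WH22       547  767  351  455
WH23       364  144  989  804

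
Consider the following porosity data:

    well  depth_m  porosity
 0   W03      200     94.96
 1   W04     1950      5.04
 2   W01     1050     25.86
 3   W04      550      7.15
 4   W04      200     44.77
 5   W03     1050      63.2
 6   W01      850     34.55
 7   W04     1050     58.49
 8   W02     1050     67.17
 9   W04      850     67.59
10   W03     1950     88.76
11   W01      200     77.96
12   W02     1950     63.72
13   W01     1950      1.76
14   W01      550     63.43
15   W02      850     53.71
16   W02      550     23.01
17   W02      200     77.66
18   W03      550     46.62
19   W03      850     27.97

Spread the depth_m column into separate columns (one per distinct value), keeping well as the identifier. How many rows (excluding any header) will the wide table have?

4

4 distinct well values → 4 rows.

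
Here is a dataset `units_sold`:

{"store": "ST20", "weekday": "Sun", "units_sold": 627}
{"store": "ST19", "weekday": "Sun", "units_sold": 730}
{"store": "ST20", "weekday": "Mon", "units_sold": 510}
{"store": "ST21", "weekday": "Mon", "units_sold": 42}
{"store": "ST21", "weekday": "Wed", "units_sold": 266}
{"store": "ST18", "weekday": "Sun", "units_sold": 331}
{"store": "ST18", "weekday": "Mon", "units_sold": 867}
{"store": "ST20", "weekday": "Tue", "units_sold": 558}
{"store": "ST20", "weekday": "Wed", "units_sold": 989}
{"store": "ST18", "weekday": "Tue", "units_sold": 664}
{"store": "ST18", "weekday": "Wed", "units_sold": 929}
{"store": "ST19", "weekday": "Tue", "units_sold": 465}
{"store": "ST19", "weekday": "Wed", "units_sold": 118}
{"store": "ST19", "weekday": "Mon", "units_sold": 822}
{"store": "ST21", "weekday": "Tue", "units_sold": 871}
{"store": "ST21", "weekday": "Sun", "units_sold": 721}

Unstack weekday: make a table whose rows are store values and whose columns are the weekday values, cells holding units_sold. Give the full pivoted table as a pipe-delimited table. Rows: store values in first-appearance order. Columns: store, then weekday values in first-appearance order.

| store | Sun | Mon | Wed | Tue |
| ST20 | 627 | 510 | 989 | 558 |
| ST19 | 730 | 822 | 118 | 465 |
| ST21 | 721 | 42 | 266 | 871 |
| ST18 | 331 | 867 | 929 | 664 |

Columns: store plus the 4 distinct weekday values (Sun, Mon, Wed, Tue).
For example, row ST20 column Sun takes units_sold=627 from the long row (ST20, Sun).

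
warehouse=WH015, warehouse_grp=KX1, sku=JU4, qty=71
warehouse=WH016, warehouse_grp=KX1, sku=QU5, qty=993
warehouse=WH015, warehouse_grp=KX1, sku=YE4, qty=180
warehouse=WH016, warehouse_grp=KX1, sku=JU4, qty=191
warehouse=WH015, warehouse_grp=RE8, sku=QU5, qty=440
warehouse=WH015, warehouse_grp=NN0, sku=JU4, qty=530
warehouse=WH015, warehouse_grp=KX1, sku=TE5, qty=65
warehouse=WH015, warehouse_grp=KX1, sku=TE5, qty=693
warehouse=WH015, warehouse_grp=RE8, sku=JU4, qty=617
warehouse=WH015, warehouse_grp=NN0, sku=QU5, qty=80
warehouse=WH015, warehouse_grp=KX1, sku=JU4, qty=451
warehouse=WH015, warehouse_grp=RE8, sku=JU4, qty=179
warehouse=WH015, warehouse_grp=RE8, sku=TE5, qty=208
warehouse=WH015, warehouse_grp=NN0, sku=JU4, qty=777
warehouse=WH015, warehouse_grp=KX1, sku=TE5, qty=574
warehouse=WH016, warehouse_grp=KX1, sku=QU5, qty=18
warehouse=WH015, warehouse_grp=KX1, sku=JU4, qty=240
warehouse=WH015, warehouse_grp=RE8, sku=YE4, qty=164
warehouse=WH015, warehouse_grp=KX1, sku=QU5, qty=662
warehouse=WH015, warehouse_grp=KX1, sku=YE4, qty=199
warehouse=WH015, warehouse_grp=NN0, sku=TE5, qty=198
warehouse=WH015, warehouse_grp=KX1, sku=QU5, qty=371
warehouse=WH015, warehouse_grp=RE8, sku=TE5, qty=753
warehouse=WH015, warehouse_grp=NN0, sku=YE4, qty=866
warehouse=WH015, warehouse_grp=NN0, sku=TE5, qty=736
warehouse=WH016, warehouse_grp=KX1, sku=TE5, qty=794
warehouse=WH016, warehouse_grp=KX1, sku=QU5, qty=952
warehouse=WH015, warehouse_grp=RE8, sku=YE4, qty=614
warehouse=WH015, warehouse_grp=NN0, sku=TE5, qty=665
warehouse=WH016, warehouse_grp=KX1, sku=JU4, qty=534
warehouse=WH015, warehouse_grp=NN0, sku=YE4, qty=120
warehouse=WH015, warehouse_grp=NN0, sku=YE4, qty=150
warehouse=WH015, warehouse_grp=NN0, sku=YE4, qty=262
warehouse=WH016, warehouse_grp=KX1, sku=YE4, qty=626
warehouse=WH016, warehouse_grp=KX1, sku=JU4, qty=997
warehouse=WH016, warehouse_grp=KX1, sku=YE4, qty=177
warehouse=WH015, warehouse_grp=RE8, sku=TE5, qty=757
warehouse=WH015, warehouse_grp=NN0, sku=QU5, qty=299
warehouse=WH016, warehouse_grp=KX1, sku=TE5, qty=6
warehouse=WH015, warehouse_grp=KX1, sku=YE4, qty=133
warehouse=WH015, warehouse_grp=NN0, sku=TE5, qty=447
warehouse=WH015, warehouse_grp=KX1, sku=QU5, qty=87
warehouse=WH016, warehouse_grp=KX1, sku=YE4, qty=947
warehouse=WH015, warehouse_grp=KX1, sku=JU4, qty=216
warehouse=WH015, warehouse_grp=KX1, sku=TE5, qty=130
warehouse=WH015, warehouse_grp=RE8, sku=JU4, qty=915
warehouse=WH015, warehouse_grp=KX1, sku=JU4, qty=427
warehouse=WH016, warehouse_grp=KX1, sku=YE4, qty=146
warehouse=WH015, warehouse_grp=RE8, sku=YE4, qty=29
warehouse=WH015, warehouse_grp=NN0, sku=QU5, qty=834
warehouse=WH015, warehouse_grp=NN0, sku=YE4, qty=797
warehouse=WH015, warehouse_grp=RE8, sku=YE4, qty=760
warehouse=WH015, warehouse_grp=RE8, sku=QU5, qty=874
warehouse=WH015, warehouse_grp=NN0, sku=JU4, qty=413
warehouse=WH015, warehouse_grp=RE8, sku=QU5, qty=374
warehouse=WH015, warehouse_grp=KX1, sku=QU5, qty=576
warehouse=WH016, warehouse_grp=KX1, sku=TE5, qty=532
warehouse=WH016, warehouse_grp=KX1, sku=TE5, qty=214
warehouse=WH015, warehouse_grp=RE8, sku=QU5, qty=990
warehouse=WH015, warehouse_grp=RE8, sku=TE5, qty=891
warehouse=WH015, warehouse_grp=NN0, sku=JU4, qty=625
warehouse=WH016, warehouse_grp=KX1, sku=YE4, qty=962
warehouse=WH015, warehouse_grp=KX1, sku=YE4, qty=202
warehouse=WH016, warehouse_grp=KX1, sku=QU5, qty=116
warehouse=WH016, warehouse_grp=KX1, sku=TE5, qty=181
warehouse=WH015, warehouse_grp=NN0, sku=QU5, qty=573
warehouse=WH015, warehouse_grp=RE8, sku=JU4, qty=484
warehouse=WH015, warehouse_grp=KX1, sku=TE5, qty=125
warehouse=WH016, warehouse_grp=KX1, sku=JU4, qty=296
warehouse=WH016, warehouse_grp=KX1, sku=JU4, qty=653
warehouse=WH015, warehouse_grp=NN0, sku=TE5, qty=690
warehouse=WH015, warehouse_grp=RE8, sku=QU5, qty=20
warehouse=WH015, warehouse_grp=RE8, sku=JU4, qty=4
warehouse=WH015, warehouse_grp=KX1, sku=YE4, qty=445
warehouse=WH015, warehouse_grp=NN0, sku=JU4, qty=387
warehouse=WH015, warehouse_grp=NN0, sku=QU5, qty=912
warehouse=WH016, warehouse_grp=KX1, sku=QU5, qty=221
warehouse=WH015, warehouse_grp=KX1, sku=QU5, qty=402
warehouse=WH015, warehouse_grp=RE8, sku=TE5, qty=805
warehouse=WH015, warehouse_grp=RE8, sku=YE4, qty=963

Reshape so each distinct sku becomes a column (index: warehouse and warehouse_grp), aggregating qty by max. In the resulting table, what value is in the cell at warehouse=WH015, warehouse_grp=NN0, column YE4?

Rows with warehouse=WH015, warehouse_grp=NN0 and sku=YE4: qty values are 866, 120, 150, 262, 797.
max(866, 120, 150, 262, 797) = 866.

866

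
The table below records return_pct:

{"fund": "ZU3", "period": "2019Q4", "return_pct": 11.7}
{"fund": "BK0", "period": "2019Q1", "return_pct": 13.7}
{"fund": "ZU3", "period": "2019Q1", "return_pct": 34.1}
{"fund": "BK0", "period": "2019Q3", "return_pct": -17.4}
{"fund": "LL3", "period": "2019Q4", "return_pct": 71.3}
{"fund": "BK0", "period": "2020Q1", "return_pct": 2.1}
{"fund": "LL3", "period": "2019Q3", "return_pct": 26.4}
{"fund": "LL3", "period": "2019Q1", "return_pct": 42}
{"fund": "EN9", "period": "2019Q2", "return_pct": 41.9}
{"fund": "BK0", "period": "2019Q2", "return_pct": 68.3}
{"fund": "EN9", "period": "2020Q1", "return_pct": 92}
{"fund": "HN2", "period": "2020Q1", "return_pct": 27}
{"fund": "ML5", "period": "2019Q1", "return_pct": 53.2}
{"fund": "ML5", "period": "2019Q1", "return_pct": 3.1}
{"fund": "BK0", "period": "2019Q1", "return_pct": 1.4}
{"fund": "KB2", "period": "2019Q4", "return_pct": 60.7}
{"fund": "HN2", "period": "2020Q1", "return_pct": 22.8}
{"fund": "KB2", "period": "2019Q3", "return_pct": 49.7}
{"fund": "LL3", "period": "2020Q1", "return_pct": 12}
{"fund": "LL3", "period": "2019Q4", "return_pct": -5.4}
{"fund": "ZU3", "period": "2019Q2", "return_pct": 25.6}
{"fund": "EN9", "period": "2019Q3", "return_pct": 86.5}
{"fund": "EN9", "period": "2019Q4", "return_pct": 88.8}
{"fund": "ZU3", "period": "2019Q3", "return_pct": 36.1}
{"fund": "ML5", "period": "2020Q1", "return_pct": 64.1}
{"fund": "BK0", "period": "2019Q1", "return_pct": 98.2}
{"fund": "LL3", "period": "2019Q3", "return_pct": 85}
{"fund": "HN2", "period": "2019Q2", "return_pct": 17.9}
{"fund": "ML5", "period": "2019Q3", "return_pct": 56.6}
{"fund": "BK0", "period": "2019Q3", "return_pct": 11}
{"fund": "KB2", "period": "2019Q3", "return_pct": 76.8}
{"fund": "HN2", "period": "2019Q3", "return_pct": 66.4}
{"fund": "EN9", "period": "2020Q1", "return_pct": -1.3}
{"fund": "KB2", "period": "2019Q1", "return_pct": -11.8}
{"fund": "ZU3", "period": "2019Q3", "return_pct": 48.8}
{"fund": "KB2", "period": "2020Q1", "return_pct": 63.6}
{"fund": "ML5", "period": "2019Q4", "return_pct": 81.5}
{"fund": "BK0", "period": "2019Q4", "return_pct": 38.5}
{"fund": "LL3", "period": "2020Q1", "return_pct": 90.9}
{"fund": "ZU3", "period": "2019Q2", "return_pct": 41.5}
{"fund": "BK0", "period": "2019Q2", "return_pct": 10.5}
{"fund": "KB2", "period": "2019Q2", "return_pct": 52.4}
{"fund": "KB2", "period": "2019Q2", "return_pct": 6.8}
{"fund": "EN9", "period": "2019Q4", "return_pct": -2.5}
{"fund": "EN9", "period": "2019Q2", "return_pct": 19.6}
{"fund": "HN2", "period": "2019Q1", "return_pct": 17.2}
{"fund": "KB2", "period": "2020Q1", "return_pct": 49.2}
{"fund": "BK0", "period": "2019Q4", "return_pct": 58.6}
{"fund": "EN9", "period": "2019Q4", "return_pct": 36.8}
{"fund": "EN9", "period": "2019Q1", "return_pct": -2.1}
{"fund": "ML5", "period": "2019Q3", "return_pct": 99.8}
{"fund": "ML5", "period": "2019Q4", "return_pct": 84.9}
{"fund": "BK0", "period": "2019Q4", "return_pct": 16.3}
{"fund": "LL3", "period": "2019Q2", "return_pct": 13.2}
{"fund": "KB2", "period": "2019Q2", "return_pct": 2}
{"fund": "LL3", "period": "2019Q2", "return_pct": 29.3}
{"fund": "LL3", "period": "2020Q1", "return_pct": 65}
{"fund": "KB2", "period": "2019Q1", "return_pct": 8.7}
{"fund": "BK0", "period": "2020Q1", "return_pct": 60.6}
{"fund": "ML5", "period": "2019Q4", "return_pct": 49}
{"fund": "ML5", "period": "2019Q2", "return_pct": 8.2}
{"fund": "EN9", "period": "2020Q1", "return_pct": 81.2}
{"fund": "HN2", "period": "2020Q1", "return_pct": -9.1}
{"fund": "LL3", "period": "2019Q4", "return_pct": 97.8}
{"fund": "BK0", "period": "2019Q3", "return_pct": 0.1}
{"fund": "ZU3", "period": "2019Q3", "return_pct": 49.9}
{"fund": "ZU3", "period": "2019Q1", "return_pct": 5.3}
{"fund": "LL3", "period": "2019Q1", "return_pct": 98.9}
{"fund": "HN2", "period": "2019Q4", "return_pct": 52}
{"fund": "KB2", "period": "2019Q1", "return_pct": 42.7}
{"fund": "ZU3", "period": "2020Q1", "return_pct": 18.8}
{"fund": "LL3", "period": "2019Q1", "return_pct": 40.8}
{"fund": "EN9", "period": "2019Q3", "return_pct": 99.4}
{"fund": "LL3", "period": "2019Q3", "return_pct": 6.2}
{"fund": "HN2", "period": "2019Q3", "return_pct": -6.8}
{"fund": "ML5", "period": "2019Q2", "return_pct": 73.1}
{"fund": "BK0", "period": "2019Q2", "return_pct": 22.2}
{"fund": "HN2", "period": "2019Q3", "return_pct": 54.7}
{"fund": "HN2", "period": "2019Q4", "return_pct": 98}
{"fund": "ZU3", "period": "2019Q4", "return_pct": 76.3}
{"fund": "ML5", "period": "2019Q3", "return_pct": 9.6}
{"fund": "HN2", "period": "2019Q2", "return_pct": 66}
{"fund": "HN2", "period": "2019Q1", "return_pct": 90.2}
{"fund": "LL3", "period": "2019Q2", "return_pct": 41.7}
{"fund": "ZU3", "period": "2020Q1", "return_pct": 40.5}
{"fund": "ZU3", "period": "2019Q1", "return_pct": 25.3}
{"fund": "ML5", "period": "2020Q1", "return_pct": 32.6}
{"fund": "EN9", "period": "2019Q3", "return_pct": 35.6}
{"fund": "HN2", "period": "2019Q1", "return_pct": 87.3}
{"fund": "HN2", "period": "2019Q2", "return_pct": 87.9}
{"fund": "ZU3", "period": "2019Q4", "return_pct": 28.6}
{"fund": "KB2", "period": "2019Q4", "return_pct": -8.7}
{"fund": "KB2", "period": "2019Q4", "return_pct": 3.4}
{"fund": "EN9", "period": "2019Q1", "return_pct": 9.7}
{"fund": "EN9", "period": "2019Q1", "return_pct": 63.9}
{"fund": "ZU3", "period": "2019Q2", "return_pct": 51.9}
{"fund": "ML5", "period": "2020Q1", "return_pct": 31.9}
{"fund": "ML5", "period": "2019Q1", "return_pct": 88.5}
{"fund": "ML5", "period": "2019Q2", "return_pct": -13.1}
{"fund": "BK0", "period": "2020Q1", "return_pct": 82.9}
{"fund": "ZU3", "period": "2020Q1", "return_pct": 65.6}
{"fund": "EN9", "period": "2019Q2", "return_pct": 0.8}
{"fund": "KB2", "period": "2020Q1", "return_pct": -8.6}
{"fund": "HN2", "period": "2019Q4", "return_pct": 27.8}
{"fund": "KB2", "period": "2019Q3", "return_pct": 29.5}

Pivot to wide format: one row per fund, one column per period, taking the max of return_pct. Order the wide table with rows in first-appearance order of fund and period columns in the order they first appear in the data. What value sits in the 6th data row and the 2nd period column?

88.5

With rows in first-appearance order of fund, row 6 is fund=ML5. period columns in first-appearance order: 2019Q4, 2019Q1, 2019Q3, 2020Q1, 2019Q2; column 2 is 2019Q1.
Long rows with fund=ML5, period=2019Q1: max(53.2, 3.1, 88.5) = 88.5.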